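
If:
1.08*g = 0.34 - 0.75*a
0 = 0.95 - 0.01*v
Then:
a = 0.453333333333333 - 1.44*g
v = 95.00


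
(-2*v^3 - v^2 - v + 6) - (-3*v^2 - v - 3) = -2*v^3 + 2*v^2 + 9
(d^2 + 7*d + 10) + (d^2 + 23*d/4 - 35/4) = 2*d^2 + 51*d/4 + 5/4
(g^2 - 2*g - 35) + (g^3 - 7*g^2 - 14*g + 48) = g^3 - 6*g^2 - 16*g + 13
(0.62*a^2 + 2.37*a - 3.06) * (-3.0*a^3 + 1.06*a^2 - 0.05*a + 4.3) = -1.86*a^5 - 6.4528*a^4 + 11.6612*a^3 - 0.6961*a^2 + 10.344*a - 13.158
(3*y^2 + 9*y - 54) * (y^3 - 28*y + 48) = 3*y^5 + 9*y^4 - 138*y^3 - 108*y^2 + 1944*y - 2592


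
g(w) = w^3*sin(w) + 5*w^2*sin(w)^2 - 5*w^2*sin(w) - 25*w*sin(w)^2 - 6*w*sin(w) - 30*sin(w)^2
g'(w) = w^3*cos(w) + 10*w^2*sin(w)*cos(w) + 3*w^2*sin(w) - 5*w^2*cos(w) + 10*w*sin(w)^2 - 50*w*sin(w)*cos(w) - 10*w*sin(w) - 6*w*cos(w) - 25*sin(w)^2 - 60*sin(w)*cos(w) - 6*sin(w)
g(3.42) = 6.41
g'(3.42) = 9.46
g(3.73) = 5.69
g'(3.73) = -11.60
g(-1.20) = 7.87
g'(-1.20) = -47.25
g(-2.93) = 14.41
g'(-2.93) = 72.06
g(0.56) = -14.50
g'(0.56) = -53.36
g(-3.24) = -5.59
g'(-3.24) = 51.63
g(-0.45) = -4.05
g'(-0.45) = 10.14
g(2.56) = -35.70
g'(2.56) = 76.03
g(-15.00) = 3489.39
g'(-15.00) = 4196.04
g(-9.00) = 546.99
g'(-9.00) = 1280.32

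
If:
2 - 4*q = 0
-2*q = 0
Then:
No Solution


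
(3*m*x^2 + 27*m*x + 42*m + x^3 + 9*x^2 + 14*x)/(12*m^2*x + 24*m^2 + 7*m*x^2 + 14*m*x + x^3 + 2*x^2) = (x + 7)/(4*m + x)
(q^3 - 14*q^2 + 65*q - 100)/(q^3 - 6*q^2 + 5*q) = (q^2 - 9*q + 20)/(q*(q - 1))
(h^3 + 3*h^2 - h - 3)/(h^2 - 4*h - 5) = (h^2 + 2*h - 3)/(h - 5)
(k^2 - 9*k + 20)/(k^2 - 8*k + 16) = (k - 5)/(k - 4)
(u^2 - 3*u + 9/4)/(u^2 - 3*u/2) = (u - 3/2)/u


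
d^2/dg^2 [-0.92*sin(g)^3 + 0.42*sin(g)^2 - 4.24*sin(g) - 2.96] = 4.93*sin(g) - 2.07*sin(3*g) + 0.84*cos(2*g)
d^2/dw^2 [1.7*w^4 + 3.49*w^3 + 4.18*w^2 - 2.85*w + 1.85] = 20.4*w^2 + 20.94*w + 8.36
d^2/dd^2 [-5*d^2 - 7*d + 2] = -10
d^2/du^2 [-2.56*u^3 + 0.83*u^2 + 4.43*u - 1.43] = 1.66 - 15.36*u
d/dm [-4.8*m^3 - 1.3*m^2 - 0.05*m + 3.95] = -14.4*m^2 - 2.6*m - 0.05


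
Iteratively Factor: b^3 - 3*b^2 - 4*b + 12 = (b - 2)*(b^2 - b - 6) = (b - 2)*(b + 2)*(b - 3)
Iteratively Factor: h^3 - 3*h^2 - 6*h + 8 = (h + 2)*(h^2 - 5*h + 4) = (h - 1)*(h + 2)*(h - 4)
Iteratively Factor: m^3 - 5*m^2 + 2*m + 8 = (m - 4)*(m^2 - m - 2) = (m - 4)*(m + 1)*(m - 2)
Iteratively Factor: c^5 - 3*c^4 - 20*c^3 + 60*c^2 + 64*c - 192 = (c + 4)*(c^4 - 7*c^3 + 8*c^2 + 28*c - 48) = (c - 2)*(c + 4)*(c^3 - 5*c^2 - 2*c + 24) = (c - 2)*(c + 2)*(c + 4)*(c^2 - 7*c + 12) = (c - 4)*(c - 2)*(c + 2)*(c + 4)*(c - 3)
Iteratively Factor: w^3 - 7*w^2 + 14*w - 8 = (w - 1)*(w^2 - 6*w + 8) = (w - 4)*(w - 1)*(w - 2)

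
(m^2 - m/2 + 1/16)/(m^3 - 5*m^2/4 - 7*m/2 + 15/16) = (4*m - 1)/(4*m^2 - 4*m - 15)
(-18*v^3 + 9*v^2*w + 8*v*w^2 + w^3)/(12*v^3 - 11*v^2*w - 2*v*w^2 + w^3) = (-6*v - w)/(4*v - w)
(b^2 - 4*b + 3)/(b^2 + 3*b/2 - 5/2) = 2*(b - 3)/(2*b + 5)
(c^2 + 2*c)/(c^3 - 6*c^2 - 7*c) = (c + 2)/(c^2 - 6*c - 7)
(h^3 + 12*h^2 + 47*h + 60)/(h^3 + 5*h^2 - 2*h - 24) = (h + 5)/(h - 2)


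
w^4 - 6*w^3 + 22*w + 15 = (w - 5)*(w - 3)*(w + 1)^2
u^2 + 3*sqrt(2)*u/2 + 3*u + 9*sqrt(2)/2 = (u + 3)*(u + 3*sqrt(2)/2)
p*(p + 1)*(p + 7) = p^3 + 8*p^2 + 7*p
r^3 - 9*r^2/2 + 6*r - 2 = (r - 2)^2*(r - 1/2)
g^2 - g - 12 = (g - 4)*(g + 3)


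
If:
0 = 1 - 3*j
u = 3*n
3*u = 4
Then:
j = 1/3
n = 4/9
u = 4/3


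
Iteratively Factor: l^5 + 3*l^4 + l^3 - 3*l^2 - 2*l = (l + 2)*(l^4 + l^3 - l^2 - l) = (l - 1)*(l + 2)*(l^3 + 2*l^2 + l) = l*(l - 1)*(l + 2)*(l^2 + 2*l + 1) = l*(l - 1)*(l + 1)*(l + 2)*(l + 1)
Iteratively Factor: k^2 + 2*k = (k + 2)*(k)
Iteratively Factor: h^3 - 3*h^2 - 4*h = (h + 1)*(h^2 - 4*h) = (h - 4)*(h + 1)*(h)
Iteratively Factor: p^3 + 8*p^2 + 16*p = (p)*(p^2 + 8*p + 16) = p*(p + 4)*(p + 4)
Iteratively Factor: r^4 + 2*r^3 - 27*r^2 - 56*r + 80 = (r - 5)*(r^3 + 7*r^2 + 8*r - 16) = (r - 5)*(r + 4)*(r^2 + 3*r - 4) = (r - 5)*(r - 1)*(r + 4)*(r + 4)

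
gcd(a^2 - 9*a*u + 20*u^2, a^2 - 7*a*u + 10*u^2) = -a + 5*u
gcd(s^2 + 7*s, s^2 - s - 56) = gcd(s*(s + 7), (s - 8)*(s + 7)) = s + 7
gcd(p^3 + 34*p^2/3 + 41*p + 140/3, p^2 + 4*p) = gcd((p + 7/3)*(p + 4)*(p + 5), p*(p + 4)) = p + 4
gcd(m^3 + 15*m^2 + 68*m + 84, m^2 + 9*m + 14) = m^2 + 9*m + 14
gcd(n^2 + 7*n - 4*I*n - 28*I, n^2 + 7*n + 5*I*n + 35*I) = n + 7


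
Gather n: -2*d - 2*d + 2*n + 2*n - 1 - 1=-4*d + 4*n - 2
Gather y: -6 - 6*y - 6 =-6*y - 12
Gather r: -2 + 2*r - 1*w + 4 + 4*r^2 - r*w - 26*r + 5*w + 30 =4*r^2 + r*(-w - 24) + 4*w + 32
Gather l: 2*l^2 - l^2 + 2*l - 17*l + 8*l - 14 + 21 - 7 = l^2 - 7*l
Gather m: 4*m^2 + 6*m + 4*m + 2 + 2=4*m^2 + 10*m + 4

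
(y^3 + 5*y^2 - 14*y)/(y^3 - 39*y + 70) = y/(y - 5)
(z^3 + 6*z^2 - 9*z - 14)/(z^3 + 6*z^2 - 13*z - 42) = (z^2 - z - 2)/(z^2 - z - 6)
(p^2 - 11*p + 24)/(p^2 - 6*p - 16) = (p - 3)/(p + 2)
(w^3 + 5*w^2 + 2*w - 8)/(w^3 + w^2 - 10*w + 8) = (w + 2)/(w - 2)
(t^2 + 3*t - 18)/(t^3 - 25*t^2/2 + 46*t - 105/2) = 2*(t + 6)/(2*t^2 - 19*t + 35)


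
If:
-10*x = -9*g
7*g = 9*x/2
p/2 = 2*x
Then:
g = 0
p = 0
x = 0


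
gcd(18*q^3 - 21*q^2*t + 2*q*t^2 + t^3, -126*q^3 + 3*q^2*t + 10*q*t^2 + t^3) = 18*q^2 - 3*q*t - t^2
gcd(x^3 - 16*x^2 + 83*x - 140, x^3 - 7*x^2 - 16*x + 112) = x^2 - 11*x + 28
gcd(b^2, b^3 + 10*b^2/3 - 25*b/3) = b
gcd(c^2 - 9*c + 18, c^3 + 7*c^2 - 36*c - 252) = c - 6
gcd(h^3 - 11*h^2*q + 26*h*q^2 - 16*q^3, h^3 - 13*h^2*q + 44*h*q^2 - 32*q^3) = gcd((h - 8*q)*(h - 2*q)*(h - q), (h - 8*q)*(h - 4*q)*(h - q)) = h^2 - 9*h*q + 8*q^2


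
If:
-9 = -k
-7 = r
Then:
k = 9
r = -7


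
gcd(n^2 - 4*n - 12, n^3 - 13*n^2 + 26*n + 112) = n + 2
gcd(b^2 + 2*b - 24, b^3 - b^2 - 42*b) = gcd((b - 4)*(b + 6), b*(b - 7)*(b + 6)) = b + 6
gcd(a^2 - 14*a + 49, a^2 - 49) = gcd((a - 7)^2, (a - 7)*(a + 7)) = a - 7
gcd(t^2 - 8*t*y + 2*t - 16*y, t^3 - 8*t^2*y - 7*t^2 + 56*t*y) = -t + 8*y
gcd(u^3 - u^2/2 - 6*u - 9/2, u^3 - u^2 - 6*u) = u - 3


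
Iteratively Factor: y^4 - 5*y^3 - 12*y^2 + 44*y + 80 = (y + 2)*(y^3 - 7*y^2 + 2*y + 40) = (y - 5)*(y + 2)*(y^2 - 2*y - 8) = (y - 5)*(y - 4)*(y + 2)*(y + 2)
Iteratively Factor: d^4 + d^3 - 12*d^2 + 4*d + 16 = (d - 2)*(d^3 + 3*d^2 - 6*d - 8) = (d - 2)^2*(d^2 + 5*d + 4) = (d - 2)^2*(d + 4)*(d + 1)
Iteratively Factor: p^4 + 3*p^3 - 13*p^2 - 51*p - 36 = (p - 4)*(p^3 + 7*p^2 + 15*p + 9) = (p - 4)*(p + 3)*(p^2 + 4*p + 3) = (p - 4)*(p + 1)*(p + 3)*(p + 3)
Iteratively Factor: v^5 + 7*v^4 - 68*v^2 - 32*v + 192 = (v + 4)*(v^4 + 3*v^3 - 12*v^2 - 20*v + 48) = (v + 3)*(v + 4)*(v^3 - 12*v + 16) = (v + 3)*(v + 4)^2*(v^2 - 4*v + 4) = (v - 2)*(v + 3)*(v + 4)^2*(v - 2)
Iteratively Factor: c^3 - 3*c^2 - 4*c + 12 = (c - 2)*(c^2 - c - 6) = (c - 3)*(c - 2)*(c + 2)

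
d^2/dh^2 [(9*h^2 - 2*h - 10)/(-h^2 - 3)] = 2*(2*h^3 + 111*h^2 - 18*h - 111)/(h^6 + 9*h^4 + 27*h^2 + 27)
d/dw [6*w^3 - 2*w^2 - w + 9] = 18*w^2 - 4*w - 1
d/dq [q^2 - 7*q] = 2*q - 7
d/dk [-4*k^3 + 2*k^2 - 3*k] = -12*k^2 + 4*k - 3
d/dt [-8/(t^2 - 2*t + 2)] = 16*(t - 1)/(t^2 - 2*t + 2)^2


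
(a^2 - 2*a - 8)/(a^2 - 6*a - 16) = (a - 4)/(a - 8)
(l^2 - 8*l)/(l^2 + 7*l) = (l - 8)/(l + 7)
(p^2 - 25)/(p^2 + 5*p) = (p - 5)/p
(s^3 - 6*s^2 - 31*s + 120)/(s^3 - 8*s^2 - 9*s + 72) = (s + 5)/(s + 3)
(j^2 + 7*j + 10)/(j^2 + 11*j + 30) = (j + 2)/(j + 6)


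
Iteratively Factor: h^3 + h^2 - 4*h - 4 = (h + 2)*(h^2 - h - 2) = (h + 1)*(h + 2)*(h - 2)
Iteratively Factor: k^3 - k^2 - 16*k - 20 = (k - 5)*(k^2 + 4*k + 4) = (k - 5)*(k + 2)*(k + 2)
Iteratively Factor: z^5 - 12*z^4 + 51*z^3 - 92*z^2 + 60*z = (z - 3)*(z^4 - 9*z^3 + 24*z^2 - 20*z) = z*(z - 3)*(z^3 - 9*z^2 + 24*z - 20) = z*(z - 5)*(z - 3)*(z^2 - 4*z + 4) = z*(z - 5)*(z - 3)*(z - 2)*(z - 2)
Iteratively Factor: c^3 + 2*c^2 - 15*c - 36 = (c - 4)*(c^2 + 6*c + 9) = (c - 4)*(c + 3)*(c + 3)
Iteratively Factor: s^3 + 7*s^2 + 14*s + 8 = (s + 2)*(s^2 + 5*s + 4) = (s + 2)*(s + 4)*(s + 1)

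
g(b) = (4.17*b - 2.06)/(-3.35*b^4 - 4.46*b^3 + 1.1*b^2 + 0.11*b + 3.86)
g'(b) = (4.17*b - 2.06)*(13.4*b^3 + 13.38*b^2 - 2.2*b - 0.11)/(-3.35*b^4 - 4.46*b^3 + 1.1*b^2 + 0.11*b + 3.86)^2 + 4.17/(-3.35*b^4 - 4.46*b^3 + 1.1*b^2 + 0.11*b + 3.86) = (41.9085*b^4 + 9.59239999999999*b^3 - 32.1498*b^2 + 4.532*b + 16.3228)/(11.2225*b^8 + 29.882*b^7 + 12.5216*b^6 - 10.549*b^5 - 25.6332*b^4 - 34.1892*b^3 + 8.5041*b^2 + 0.8492*b + 14.8996)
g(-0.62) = -0.97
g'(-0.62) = 0.22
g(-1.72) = -30.79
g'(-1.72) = 2573.09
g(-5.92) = 0.01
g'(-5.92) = 0.00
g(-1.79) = 5.86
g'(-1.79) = 106.23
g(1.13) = -0.41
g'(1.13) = 1.48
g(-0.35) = -0.86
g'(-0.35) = 0.66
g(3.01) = -0.03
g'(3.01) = 0.02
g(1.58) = -0.14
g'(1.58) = 0.24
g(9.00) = -0.00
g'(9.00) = 0.00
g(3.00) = -0.03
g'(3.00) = 0.02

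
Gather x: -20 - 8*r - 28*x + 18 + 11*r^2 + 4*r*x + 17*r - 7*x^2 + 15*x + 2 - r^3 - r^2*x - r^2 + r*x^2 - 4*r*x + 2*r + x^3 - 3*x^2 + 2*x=-r^3 + 10*r^2 + 11*r + x^3 + x^2*(r - 10) + x*(-r^2 - 11)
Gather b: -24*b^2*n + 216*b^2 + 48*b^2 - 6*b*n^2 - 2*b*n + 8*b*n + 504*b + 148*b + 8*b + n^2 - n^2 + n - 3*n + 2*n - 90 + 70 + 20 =b^2*(264 - 24*n) + b*(-6*n^2 + 6*n + 660)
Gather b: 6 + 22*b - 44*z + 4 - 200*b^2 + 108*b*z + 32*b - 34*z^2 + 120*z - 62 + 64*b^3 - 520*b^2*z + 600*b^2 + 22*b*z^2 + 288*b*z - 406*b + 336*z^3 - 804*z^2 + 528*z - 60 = 64*b^3 + b^2*(400 - 520*z) + b*(22*z^2 + 396*z - 352) + 336*z^3 - 838*z^2 + 604*z - 112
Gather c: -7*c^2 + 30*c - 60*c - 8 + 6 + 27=-7*c^2 - 30*c + 25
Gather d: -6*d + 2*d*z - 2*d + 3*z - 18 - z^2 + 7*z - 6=d*(2*z - 8) - z^2 + 10*z - 24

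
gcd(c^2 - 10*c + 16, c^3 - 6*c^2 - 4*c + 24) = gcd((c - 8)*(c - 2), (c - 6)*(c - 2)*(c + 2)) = c - 2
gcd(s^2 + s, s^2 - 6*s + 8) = 1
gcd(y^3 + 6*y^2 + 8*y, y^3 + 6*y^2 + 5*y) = y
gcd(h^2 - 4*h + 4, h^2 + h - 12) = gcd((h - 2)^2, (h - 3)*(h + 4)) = 1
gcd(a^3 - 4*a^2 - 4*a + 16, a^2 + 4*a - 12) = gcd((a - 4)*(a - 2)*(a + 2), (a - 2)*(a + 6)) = a - 2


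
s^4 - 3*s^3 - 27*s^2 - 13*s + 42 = (s - 7)*(s - 1)*(s + 2)*(s + 3)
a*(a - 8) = a^2 - 8*a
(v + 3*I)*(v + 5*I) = v^2 + 8*I*v - 15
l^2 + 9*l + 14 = (l + 2)*(l + 7)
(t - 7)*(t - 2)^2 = t^3 - 11*t^2 + 32*t - 28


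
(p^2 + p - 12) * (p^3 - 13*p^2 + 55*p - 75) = p^5 - 12*p^4 + 30*p^3 + 136*p^2 - 735*p + 900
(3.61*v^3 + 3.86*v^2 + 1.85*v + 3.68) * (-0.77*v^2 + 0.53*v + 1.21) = -2.7797*v^5 - 1.0589*v^4 + 4.9894*v^3 + 2.8175*v^2 + 4.1889*v + 4.4528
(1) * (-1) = -1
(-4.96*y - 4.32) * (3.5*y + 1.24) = -17.36*y^2 - 21.2704*y - 5.3568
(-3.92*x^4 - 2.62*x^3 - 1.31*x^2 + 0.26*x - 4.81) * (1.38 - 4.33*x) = 16.9736*x^5 + 5.935*x^4 + 2.0567*x^3 - 2.9336*x^2 + 21.1861*x - 6.6378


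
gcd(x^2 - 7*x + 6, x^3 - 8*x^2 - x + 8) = x - 1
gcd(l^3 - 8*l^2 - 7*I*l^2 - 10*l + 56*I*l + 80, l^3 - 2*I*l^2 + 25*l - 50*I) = l^2 - 7*I*l - 10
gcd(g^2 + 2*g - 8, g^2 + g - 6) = g - 2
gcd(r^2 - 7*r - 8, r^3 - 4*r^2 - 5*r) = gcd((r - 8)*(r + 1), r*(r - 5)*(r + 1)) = r + 1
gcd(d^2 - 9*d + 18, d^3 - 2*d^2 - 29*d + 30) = d - 6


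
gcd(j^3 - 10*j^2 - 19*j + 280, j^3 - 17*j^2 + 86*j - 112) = j^2 - 15*j + 56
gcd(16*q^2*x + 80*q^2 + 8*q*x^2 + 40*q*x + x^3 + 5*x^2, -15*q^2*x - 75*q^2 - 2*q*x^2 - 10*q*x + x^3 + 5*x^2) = x + 5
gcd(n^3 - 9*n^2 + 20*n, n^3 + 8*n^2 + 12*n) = n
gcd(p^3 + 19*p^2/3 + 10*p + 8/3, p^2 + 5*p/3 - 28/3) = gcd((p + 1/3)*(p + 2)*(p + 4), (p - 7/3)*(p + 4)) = p + 4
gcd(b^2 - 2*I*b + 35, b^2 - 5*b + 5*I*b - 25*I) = b + 5*I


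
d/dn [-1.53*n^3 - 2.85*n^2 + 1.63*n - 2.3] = -4.59*n^2 - 5.7*n + 1.63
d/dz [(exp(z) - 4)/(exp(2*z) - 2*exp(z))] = (-exp(2*z) + 8*exp(z) - 8)*exp(-z)/(exp(2*z) - 4*exp(z) + 4)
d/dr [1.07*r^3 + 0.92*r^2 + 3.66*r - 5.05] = 3.21*r^2 + 1.84*r + 3.66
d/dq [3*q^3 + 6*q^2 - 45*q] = 9*q^2 + 12*q - 45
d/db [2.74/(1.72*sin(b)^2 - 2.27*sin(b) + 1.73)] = (6.2198 - 9.4256*sin(b))*cos(b)/(1.72*sin(b)^2 - 2.27*sin(b) + 1.73)^2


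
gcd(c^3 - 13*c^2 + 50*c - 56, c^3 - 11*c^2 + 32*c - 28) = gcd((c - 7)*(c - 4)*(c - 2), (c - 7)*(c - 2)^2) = c^2 - 9*c + 14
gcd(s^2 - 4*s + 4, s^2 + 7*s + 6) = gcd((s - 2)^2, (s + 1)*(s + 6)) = 1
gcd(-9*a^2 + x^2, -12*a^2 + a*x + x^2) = -3*a + x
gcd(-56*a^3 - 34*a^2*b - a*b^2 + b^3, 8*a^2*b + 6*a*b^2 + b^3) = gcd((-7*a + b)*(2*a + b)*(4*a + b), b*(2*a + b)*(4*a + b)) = 8*a^2 + 6*a*b + b^2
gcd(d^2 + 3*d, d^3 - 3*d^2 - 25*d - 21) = d + 3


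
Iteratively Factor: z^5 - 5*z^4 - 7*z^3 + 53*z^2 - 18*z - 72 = (z - 4)*(z^4 - z^3 - 11*z^2 + 9*z + 18) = (z - 4)*(z - 3)*(z^3 + 2*z^2 - 5*z - 6) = (z - 4)*(z - 3)*(z - 2)*(z^2 + 4*z + 3) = (z - 4)*(z - 3)*(z - 2)*(z + 1)*(z + 3)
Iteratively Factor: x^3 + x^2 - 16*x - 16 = (x - 4)*(x^2 + 5*x + 4) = (x - 4)*(x + 1)*(x + 4)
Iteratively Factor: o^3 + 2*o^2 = (o)*(o^2 + 2*o) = o*(o + 2)*(o)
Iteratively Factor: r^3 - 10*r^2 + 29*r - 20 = (r - 4)*(r^2 - 6*r + 5) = (r - 5)*(r - 4)*(r - 1)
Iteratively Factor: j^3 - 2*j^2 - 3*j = (j - 3)*(j^2 + j) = (j - 3)*(j + 1)*(j)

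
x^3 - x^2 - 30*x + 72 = (x - 4)*(x - 3)*(x + 6)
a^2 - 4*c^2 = (a - 2*c)*(a + 2*c)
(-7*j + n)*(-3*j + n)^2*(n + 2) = -63*j^3*n - 126*j^3 + 51*j^2*n^2 + 102*j^2*n - 13*j*n^3 - 26*j*n^2 + n^4 + 2*n^3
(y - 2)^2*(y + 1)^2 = y^4 - 2*y^3 - 3*y^2 + 4*y + 4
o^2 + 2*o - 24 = (o - 4)*(o + 6)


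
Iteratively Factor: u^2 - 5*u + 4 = (u - 1)*(u - 4)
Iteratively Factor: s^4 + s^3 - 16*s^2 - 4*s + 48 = (s + 2)*(s^3 - s^2 - 14*s + 24) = (s + 2)*(s + 4)*(s^2 - 5*s + 6) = (s - 2)*(s + 2)*(s + 4)*(s - 3)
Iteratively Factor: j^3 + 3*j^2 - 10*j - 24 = (j - 3)*(j^2 + 6*j + 8) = (j - 3)*(j + 4)*(j + 2)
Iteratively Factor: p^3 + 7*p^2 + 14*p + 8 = (p + 4)*(p^2 + 3*p + 2) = (p + 1)*(p + 4)*(p + 2)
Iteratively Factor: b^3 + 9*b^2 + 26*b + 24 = (b + 4)*(b^2 + 5*b + 6) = (b + 3)*(b + 4)*(b + 2)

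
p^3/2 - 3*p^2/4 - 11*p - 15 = (p/2 + 1)*(p - 6)*(p + 5/2)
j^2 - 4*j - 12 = (j - 6)*(j + 2)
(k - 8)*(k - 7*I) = k^2 - 8*k - 7*I*k + 56*I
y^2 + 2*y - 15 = (y - 3)*(y + 5)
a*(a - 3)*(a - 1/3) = a^3 - 10*a^2/3 + a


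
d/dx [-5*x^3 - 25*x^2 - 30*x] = -15*x^2 - 50*x - 30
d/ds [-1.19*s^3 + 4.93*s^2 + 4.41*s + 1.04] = -3.57*s^2 + 9.86*s + 4.41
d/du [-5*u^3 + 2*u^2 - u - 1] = -15*u^2 + 4*u - 1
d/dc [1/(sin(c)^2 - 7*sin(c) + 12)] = (7 - 2*sin(c))*cos(c)/(sin(c)^2 - 7*sin(c) + 12)^2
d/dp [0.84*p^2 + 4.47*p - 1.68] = 1.68*p + 4.47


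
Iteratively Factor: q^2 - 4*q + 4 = (q - 2)*(q - 2)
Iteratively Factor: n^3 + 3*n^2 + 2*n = (n + 2)*(n^2 + n) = n*(n + 2)*(n + 1)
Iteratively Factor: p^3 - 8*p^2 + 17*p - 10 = (p - 1)*(p^2 - 7*p + 10) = (p - 2)*(p - 1)*(p - 5)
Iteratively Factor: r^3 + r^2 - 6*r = (r)*(r^2 + r - 6) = r*(r - 2)*(r + 3)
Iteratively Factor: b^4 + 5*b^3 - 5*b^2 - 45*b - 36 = (b + 4)*(b^3 + b^2 - 9*b - 9) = (b - 3)*(b + 4)*(b^2 + 4*b + 3) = (b - 3)*(b + 3)*(b + 4)*(b + 1)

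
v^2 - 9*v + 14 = (v - 7)*(v - 2)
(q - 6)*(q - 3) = q^2 - 9*q + 18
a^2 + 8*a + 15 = (a + 3)*(a + 5)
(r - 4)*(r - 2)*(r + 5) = r^3 - r^2 - 22*r + 40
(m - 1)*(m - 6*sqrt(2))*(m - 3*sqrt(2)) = m^3 - 9*sqrt(2)*m^2 - m^2 + 9*sqrt(2)*m + 36*m - 36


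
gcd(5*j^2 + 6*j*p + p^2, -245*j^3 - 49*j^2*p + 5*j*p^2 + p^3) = 5*j + p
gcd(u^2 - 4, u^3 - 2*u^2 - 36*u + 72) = u - 2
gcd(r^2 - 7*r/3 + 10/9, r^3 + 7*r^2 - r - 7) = 1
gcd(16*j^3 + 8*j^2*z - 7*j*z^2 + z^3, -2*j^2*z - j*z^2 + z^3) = j + z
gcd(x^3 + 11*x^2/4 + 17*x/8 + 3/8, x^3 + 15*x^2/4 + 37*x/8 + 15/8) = x^2 + 5*x/2 + 3/2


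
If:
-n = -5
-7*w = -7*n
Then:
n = 5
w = 5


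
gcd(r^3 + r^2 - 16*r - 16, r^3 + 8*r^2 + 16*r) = r + 4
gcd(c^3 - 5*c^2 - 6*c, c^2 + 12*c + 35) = 1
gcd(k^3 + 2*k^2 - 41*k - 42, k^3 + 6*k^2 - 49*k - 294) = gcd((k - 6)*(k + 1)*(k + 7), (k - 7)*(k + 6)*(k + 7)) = k + 7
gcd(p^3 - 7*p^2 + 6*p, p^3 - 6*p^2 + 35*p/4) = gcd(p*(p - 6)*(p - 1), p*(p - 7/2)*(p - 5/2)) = p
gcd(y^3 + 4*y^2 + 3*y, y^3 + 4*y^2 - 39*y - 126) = y + 3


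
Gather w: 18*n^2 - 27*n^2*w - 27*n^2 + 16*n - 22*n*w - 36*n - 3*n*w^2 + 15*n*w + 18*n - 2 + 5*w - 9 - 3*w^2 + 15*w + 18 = -9*n^2 - 2*n + w^2*(-3*n - 3) + w*(-27*n^2 - 7*n + 20) + 7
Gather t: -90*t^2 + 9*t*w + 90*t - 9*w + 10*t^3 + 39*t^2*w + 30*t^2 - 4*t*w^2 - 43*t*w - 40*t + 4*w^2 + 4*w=10*t^3 + t^2*(39*w - 60) + t*(-4*w^2 - 34*w + 50) + 4*w^2 - 5*w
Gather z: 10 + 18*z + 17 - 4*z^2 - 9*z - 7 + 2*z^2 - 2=-2*z^2 + 9*z + 18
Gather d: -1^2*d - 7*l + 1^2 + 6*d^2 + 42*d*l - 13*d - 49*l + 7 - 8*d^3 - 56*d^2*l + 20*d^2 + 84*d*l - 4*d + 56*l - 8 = -8*d^3 + d^2*(26 - 56*l) + d*(126*l - 18)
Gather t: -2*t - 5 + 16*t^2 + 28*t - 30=16*t^2 + 26*t - 35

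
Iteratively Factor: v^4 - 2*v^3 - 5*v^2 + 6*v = (v - 3)*(v^3 + v^2 - 2*v) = (v - 3)*(v + 2)*(v^2 - v) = v*(v - 3)*(v + 2)*(v - 1)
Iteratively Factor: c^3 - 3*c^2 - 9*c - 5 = (c - 5)*(c^2 + 2*c + 1) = (c - 5)*(c + 1)*(c + 1)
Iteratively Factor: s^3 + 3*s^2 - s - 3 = (s - 1)*(s^2 + 4*s + 3) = (s - 1)*(s + 1)*(s + 3)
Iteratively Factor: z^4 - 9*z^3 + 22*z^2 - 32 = (z - 2)*(z^3 - 7*z^2 + 8*z + 16) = (z - 4)*(z - 2)*(z^2 - 3*z - 4) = (z - 4)^2*(z - 2)*(z + 1)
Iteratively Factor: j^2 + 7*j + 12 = (j + 4)*(j + 3)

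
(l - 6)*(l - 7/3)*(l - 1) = l^3 - 28*l^2/3 + 67*l/3 - 14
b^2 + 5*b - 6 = (b - 1)*(b + 6)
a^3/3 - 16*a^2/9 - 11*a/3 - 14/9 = (a/3 + 1/3)*(a - 7)*(a + 2/3)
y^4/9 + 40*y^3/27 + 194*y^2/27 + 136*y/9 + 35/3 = (y/3 + 1)^2*(y + 7/3)*(y + 5)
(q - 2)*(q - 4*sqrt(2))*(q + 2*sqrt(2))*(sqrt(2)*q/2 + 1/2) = sqrt(2)*q^4/2 - 3*q^3/2 - sqrt(2)*q^3 - 9*sqrt(2)*q^2 + 3*q^2 - 8*q + 18*sqrt(2)*q + 16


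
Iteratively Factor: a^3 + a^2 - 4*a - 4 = (a - 2)*(a^2 + 3*a + 2) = (a - 2)*(a + 1)*(a + 2)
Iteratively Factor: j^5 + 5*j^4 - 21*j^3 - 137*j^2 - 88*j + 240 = (j + 3)*(j^4 + 2*j^3 - 27*j^2 - 56*j + 80) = (j - 5)*(j + 3)*(j^3 + 7*j^2 + 8*j - 16) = (j - 5)*(j + 3)*(j + 4)*(j^2 + 3*j - 4) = (j - 5)*(j + 3)*(j + 4)^2*(j - 1)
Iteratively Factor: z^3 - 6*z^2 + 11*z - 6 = (z - 1)*(z^2 - 5*z + 6) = (z - 2)*(z - 1)*(z - 3)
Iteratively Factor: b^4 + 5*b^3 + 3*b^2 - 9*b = (b)*(b^3 + 5*b^2 + 3*b - 9) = b*(b + 3)*(b^2 + 2*b - 3) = b*(b - 1)*(b + 3)*(b + 3)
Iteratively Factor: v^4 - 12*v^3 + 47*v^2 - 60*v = (v - 3)*(v^3 - 9*v^2 + 20*v) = (v - 4)*(v - 3)*(v^2 - 5*v) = v*(v - 4)*(v - 3)*(v - 5)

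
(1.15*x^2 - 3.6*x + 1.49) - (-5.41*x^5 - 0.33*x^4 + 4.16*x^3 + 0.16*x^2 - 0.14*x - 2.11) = 5.41*x^5 + 0.33*x^4 - 4.16*x^3 + 0.99*x^2 - 3.46*x + 3.6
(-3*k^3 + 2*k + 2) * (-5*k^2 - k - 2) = 15*k^5 + 3*k^4 - 4*k^3 - 12*k^2 - 6*k - 4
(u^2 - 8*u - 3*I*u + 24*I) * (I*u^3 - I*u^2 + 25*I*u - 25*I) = I*u^5 + 3*u^4 - 9*I*u^4 - 27*u^3 + 33*I*u^3 + 99*u^2 - 225*I*u^2 - 675*u + 200*I*u + 600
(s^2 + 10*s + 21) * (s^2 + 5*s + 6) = s^4 + 15*s^3 + 77*s^2 + 165*s + 126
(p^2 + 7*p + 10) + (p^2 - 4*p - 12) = 2*p^2 + 3*p - 2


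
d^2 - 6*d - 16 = (d - 8)*(d + 2)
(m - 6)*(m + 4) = m^2 - 2*m - 24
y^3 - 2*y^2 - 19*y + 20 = (y - 5)*(y - 1)*(y + 4)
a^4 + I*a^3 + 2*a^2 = a^2*(a - I)*(a + 2*I)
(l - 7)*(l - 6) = l^2 - 13*l + 42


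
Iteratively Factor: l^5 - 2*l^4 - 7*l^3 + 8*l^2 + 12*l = (l - 2)*(l^4 - 7*l^2 - 6*l) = (l - 3)*(l - 2)*(l^3 + 3*l^2 + 2*l) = (l - 3)*(l - 2)*(l + 2)*(l^2 + l) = (l - 3)*(l - 2)*(l + 1)*(l + 2)*(l)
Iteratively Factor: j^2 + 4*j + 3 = (j + 1)*(j + 3)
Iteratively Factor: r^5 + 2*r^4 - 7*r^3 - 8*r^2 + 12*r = (r + 2)*(r^4 - 7*r^2 + 6*r) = (r - 2)*(r + 2)*(r^3 + 2*r^2 - 3*r) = r*(r - 2)*(r + 2)*(r^2 + 2*r - 3) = r*(r - 2)*(r + 2)*(r + 3)*(r - 1)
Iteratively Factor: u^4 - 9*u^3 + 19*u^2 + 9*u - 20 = (u - 1)*(u^3 - 8*u^2 + 11*u + 20) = (u - 5)*(u - 1)*(u^2 - 3*u - 4) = (u - 5)*(u - 1)*(u + 1)*(u - 4)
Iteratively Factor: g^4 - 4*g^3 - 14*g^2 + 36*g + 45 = (g + 3)*(g^3 - 7*g^2 + 7*g + 15) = (g + 1)*(g + 3)*(g^2 - 8*g + 15) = (g - 5)*(g + 1)*(g + 3)*(g - 3)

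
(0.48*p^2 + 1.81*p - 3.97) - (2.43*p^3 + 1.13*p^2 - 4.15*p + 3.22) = -2.43*p^3 - 0.65*p^2 + 5.96*p - 7.19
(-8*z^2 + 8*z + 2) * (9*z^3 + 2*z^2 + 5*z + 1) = -72*z^5 + 56*z^4 - 6*z^3 + 36*z^2 + 18*z + 2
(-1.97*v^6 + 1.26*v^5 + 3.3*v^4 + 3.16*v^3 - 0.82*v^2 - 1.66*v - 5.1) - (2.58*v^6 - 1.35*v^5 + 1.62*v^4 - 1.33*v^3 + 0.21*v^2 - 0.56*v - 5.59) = -4.55*v^6 + 2.61*v^5 + 1.68*v^4 + 4.49*v^3 - 1.03*v^2 - 1.1*v + 0.49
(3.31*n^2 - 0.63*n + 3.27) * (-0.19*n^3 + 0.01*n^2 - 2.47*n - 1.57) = -0.6289*n^5 + 0.1528*n^4 - 8.8033*n^3 - 3.6079*n^2 - 7.0878*n - 5.1339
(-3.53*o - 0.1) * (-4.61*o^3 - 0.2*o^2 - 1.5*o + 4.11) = 16.2733*o^4 + 1.167*o^3 + 5.315*o^2 - 14.3583*o - 0.411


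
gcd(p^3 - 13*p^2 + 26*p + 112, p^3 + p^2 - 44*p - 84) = p^2 - 5*p - 14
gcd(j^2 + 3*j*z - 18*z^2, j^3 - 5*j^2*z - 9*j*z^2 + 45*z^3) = -j + 3*z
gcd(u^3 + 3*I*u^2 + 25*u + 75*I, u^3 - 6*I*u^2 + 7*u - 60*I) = u^2 - 2*I*u + 15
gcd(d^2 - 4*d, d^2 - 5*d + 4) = d - 4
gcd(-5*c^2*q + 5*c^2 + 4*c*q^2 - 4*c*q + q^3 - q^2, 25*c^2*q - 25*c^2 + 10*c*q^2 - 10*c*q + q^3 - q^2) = 5*c*q - 5*c + q^2 - q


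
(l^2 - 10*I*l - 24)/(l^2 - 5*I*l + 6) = (l - 4*I)/(l + I)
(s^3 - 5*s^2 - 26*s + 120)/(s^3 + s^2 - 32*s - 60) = (s - 4)/(s + 2)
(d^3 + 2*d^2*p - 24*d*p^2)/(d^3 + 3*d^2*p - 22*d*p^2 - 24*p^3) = d/(d + p)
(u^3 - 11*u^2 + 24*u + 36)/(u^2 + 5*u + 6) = (u^3 - 11*u^2 + 24*u + 36)/(u^2 + 5*u + 6)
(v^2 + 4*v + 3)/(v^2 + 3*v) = (v + 1)/v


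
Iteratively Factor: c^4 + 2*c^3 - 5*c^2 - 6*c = (c + 1)*(c^3 + c^2 - 6*c) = (c - 2)*(c + 1)*(c^2 + 3*c) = (c - 2)*(c + 1)*(c + 3)*(c)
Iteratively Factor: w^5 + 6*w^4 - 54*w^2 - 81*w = (w + 3)*(w^4 + 3*w^3 - 9*w^2 - 27*w) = w*(w + 3)*(w^3 + 3*w^2 - 9*w - 27) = w*(w - 3)*(w + 3)*(w^2 + 6*w + 9) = w*(w - 3)*(w + 3)^2*(w + 3)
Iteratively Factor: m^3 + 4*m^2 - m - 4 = (m - 1)*(m^2 + 5*m + 4) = (m - 1)*(m + 1)*(m + 4)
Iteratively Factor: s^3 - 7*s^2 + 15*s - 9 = (s - 1)*(s^2 - 6*s + 9) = (s - 3)*(s - 1)*(s - 3)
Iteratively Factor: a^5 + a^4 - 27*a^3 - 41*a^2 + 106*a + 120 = (a - 5)*(a^4 + 6*a^3 + 3*a^2 - 26*a - 24) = (a - 5)*(a - 2)*(a^3 + 8*a^2 + 19*a + 12) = (a - 5)*(a - 2)*(a + 3)*(a^2 + 5*a + 4) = (a - 5)*(a - 2)*(a + 3)*(a + 4)*(a + 1)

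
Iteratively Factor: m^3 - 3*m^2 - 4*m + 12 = (m - 2)*(m^2 - m - 6) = (m - 3)*(m - 2)*(m + 2)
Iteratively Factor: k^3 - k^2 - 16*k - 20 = (k - 5)*(k^2 + 4*k + 4) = (k - 5)*(k + 2)*(k + 2)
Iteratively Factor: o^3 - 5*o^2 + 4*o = (o - 1)*(o^2 - 4*o) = (o - 4)*(o - 1)*(o)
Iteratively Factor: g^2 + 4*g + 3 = (g + 1)*(g + 3)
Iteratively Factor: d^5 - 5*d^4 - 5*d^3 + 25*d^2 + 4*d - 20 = (d - 5)*(d^4 - 5*d^2 + 4) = (d - 5)*(d - 1)*(d^3 + d^2 - 4*d - 4) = (d - 5)*(d - 2)*(d - 1)*(d^2 + 3*d + 2) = (d - 5)*(d - 2)*(d - 1)*(d + 2)*(d + 1)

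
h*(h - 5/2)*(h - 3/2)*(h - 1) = h^4 - 5*h^3 + 31*h^2/4 - 15*h/4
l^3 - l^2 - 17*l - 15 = (l - 5)*(l + 1)*(l + 3)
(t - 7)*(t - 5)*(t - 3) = t^3 - 15*t^2 + 71*t - 105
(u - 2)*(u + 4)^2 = u^3 + 6*u^2 - 32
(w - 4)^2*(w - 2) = w^3 - 10*w^2 + 32*w - 32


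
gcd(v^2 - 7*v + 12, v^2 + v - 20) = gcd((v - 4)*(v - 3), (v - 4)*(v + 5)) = v - 4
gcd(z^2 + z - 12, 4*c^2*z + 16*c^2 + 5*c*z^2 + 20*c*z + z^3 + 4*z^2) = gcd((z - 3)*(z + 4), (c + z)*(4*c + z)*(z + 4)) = z + 4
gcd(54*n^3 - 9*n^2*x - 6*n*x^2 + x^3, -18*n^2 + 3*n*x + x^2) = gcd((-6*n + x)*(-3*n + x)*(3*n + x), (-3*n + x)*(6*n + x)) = -3*n + x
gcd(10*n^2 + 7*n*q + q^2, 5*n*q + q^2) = 5*n + q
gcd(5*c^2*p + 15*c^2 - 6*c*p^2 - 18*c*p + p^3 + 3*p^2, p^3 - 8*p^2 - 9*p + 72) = p + 3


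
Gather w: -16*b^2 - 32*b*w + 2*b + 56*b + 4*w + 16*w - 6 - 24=-16*b^2 + 58*b + w*(20 - 32*b) - 30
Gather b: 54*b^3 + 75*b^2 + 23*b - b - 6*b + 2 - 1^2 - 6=54*b^3 + 75*b^2 + 16*b - 5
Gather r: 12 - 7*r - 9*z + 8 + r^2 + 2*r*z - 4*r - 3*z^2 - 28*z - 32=r^2 + r*(2*z - 11) - 3*z^2 - 37*z - 12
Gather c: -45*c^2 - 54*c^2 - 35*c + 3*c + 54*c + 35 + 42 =-99*c^2 + 22*c + 77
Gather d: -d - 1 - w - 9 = -d - w - 10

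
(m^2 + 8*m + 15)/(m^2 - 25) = (m + 3)/(m - 5)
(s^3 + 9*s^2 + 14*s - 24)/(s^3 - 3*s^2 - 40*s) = (-s^3 - 9*s^2 - 14*s + 24)/(s*(-s^2 + 3*s + 40))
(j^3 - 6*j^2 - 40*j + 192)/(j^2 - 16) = (j^2 - 2*j - 48)/(j + 4)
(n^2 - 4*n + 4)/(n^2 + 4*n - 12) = (n - 2)/(n + 6)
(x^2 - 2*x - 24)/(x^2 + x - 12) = (x - 6)/(x - 3)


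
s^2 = s^2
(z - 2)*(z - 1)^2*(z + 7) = z^4 + 3*z^3 - 23*z^2 + 33*z - 14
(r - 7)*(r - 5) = r^2 - 12*r + 35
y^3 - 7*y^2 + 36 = (y - 6)*(y - 3)*(y + 2)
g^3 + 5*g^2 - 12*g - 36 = (g - 3)*(g + 2)*(g + 6)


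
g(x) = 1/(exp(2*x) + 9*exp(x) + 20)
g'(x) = (-2*exp(2*x) - 9*exp(x))/(exp(2*x) + 9*exp(x) + 20)^2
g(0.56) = 0.03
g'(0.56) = -0.01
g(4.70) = 0.00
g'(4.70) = -0.00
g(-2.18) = 0.05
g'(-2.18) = -0.00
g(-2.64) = 0.05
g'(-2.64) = -0.00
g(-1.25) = 0.04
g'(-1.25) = -0.01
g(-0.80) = 0.04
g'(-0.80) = -0.01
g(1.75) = 0.01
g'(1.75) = -0.01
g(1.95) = 0.01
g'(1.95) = -0.01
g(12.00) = 0.00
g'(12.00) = 0.00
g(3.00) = 0.00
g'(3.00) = 0.00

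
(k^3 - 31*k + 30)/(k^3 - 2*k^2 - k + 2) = (k^2 + k - 30)/(k^2 - k - 2)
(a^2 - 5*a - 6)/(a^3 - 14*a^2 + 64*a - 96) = (a + 1)/(a^2 - 8*a + 16)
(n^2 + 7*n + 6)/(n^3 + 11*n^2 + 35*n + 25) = (n + 6)/(n^2 + 10*n + 25)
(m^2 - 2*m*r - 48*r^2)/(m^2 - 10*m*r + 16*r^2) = (-m - 6*r)/(-m + 2*r)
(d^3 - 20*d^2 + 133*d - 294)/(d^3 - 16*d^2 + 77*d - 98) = (d - 6)/(d - 2)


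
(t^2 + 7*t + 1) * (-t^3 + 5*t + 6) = -t^5 - 7*t^4 + 4*t^3 + 41*t^2 + 47*t + 6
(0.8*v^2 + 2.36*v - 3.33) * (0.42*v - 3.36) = 0.336*v^3 - 1.6968*v^2 - 9.3282*v + 11.1888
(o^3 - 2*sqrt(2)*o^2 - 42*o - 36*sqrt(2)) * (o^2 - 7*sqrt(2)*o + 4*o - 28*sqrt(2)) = o^5 - 9*sqrt(2)*o^4 + 4*o^4 - 36*sqrt(2)*o^3 - 14*o^3 - 56*o^2 + 258*sqrt(2)*o^2 + 504*o + 1032*sqrt(2)*o + 2016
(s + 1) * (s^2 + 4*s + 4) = s^3 + 5*s^2 + 8*s + 4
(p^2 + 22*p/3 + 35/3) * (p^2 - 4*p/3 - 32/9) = p^4 + 6*p^3 - 5*p^2/3 - 1124*p/27 - 1120/27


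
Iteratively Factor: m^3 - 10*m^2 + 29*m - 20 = (m - 1)*(m^2 - 9*m + 20) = (m - 4)*(m - 1)*(m - 5)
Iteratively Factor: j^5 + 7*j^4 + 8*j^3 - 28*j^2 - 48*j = (j + 4)*(j^4 + 3*j^3 - 4*j^2 - 12*j) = (j - 2)*(j + 4)*(j^3 + 5*j^2 + 6*j) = j*(j - 2)*(j + 4)*(j^2 + 5*j + 6) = j*(j - 2)*(j + 3)*(j + 4)*(j + 2)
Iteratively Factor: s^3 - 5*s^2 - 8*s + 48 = (s - 4)*(s^2 - s - 12) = (s - 4)^2*(s + 3)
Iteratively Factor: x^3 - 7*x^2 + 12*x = (x - 3)*(x^2 - 4*x) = x*(x - 3)*(x - 4)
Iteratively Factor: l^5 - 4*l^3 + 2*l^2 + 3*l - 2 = (l + 2)*(l^4 - 2*l^3 + 2*l - 1) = (l - 1)*(l + 2)*(l^3 - l^2 - l + 1) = (l - 1)^2*(l + 2)*(l^2 - 1) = (l - 1)^2*(l + 1)*(l + 2)*(l - 1)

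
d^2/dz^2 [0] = 0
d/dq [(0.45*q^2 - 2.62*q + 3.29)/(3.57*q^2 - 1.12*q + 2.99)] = (8.8494*q^2 - 20.7996*q - 4.149)/(12.7449*q^4 - 7.9968*q^3 + 22.603*q^2 - 6.6976*q + 8.9401)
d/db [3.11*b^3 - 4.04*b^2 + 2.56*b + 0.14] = 9.33*b^2 - 8.08*b + 2.56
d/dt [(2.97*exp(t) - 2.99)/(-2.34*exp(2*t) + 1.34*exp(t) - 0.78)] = (6.9498*exp(2*t) - 13.9932*exp(t) + 1.69)*exp(t)/(5.4756*exp(4*t) - 6.2712*exp(3*t) + 5.446*exp(2*t) - 2.0904*exp(t) + 0.6084)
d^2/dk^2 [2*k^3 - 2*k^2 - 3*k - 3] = 12*k - 4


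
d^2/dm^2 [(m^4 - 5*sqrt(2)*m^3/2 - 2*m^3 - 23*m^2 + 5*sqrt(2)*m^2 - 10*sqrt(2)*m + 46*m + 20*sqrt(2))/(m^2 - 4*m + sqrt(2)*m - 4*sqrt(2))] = 2*(m^6 - 12*m^5 + 3*sqrt(2)*m^5 - 36*sqrt(2)*m^4 + 54*m^4 - 136*m^3 + 124*sqrt(2)*m^3 - 252*sqrt(2)*m^2 + 120*m^2 - 312*m + 72*sqrt(2)*m - 296*sqrt(2) - 208)/(m^6 - 12*m^5 + 3*sqrt(2)*m^5 - 36*sqrt(2)*m^4 + 54*m^4 - 136*m^3 + 146*sqrt(2)*m^3 - 216*sqrt(2)*m^2 + 288*m^2 - 384*m + 96*sqrt(2)*m - 128*sqrt(2))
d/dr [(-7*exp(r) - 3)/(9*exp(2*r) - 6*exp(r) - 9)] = (7*exp(2*r) + 6*exp(r) + 5)*exp(r)/(9*exp(4*r) - 12*exp(3*r) - 14*exp(2*r) + 12*exp(r) + 9)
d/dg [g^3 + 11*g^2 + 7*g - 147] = 3*g^2 + 22*g + 7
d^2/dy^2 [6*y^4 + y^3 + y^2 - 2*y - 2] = 72*y^2 + 6*y + 2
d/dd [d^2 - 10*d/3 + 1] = 2*d - 10/3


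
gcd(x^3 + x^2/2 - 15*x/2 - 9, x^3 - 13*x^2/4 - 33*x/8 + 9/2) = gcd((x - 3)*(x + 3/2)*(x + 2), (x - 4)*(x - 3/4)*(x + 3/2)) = x + 3/2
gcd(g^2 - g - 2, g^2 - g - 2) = g^2 - g - 2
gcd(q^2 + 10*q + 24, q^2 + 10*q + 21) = 1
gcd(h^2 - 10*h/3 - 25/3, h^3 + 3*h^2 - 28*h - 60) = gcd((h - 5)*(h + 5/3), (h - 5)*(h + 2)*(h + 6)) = h - 5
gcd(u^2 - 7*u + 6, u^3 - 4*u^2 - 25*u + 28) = u - 1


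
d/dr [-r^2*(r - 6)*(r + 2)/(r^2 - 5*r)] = (-2*r^3 + 19*r^2 - 40*r - 60)/(r^2 - 10*r + 25)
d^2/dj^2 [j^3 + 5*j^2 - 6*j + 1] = 6*j + 10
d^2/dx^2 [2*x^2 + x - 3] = 4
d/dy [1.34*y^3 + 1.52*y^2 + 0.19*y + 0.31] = 4.02*y^2 + 3.04*y + 0.19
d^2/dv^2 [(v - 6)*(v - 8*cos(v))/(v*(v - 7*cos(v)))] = (v^5*cos(v) - 2*v^4*sin(v) - 6*v^4*cos(v) + 7*v^4*cos(2*v)/2 - 21*v^4/2 + 24*v^3*sin(v) - 7*v^3*sin(2*v) - 2*v^3*cos(v) - 21*v^3*cos(2*v) + 51*v^3 + 288*v^2*cos(v) - 1008*v*cos(2*v) - 1008*v + 3528*cos(v) + 1176*cos(3*v))/(v^3*(v - 7*cos(v))^3)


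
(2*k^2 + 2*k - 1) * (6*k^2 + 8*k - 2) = 12*k^4 + 28*k^3 + 6*k^2 - 12*k + 2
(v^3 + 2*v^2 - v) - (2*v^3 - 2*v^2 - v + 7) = -v^3 + 4*v^2 - 7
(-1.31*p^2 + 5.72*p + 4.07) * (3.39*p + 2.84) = -4.4409*p^3 + 15.6704*p^2 + 30.0421*p + 11.5588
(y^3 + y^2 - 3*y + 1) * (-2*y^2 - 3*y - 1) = -2*y^5 - 5*y^4 + 2*y^3 + 6*y^2 - 1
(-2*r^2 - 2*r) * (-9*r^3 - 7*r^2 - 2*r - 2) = 18*r^5 + 32*r^4 + 18*r^3 + 8*r^2 + 4*r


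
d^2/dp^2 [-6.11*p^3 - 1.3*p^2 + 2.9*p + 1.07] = -36.66*p - 2.6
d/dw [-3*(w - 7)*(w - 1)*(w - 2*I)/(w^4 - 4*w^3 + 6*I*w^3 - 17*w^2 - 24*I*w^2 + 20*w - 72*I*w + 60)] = (3*w^6 + w^5*(-48 - 12*I) + w^4*(246 + 96*I) + w^3*(-864 + 132*I) + w^2*(1923 - 2424*I) + w*(864 + 2148*I) - 4284 - 3720*I)/(w^8 + w^7*(-8 + 12*I) + w^6*(-54 - 96*I) + w^5*(464 - 156*I) + w^4*(537 + 1632*I) + w^3*(-4616 + 2208*I) + w^2*(-6824 - 5760*I) + w*(2400 - 8640*I) + 3600)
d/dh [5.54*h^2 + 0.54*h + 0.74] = 11.08*h + 0.54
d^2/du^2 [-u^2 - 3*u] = -2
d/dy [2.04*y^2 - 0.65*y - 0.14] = 4.08*y - 0.65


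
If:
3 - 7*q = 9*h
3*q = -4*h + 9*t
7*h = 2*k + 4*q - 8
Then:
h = 63*t - 9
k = 765*t/2 - 103/2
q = 12 - 81*t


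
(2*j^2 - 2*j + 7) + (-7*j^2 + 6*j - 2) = -5*j^2 + 4*j + 5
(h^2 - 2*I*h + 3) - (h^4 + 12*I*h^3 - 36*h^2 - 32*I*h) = -h^4 - 12*I*h^3 + 37*h^2 + 30*I*h + 3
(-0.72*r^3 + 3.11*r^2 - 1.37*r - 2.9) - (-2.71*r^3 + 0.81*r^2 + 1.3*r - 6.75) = 1.99*r^3 + 2.3*r^2 - 2.67*r + 3.85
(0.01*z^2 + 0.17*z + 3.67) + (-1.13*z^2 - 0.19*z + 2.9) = -1.12*z^2 - 0.02*z + 6.57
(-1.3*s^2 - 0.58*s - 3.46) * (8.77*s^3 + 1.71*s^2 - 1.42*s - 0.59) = -11.401*s^5 - 7.3096*s^4 - 29.49*s^3 - 4.326*s^2 + 5.2554*s + 2.0414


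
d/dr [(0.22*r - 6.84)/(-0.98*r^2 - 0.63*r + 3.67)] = (0.2156*r^2 - 13.4064*r - 3.5018)/(0.9604*r^4 + 1.2348*r^3 - 6.7963*r^2 - 4.6242*r + 13.4689)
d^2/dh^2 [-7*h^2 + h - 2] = -14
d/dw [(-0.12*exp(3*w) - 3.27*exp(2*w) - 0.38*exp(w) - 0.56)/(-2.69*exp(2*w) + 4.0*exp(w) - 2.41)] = (0.3228*exp(4*w) - 0.960000000000001*exp(3*w) - 13.2346*exp(2*w) + 12.7486*exp(w) + 3.1558)*exp(w)/(7.2361*exp(4*w) - 21.52*exp(3*w) + 28.9658*exp(2*w) - 19.28*exp(w) + 5.8081)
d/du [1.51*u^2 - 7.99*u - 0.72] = 3.02*u - 7.99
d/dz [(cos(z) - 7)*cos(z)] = (7 - 2*cos(z))*sin(z)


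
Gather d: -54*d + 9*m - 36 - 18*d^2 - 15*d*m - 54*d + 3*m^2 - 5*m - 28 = -18*d^2 + d*(-15*m - 108) + 3*m^2 + 4*m - 64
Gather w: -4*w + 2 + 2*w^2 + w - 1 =2*w^2 - 3*w + 1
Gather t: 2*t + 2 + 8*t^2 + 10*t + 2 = 8*t^2 + 12*t + 4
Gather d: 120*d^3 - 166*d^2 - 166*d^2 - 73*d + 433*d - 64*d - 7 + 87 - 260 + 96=120*d^3 - 332*d^2 + 296*d - 84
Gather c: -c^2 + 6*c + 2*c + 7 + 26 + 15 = -c^2 + 8*c + 48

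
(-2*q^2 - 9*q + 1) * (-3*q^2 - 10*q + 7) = 6*q^4 + 47*q^3 + 73*q^2 - 73*q + 7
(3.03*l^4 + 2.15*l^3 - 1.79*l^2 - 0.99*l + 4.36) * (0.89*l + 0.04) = 2.6967*l^5 + 2.0347*l^4 - 1.5071*l^3 - 0.9527*l^2 + 3.8408*l + 0.1744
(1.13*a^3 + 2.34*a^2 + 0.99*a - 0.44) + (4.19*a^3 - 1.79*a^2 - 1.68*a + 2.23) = 5.32*a^3 + 0.55*a^2 - 0.69*a + 1.79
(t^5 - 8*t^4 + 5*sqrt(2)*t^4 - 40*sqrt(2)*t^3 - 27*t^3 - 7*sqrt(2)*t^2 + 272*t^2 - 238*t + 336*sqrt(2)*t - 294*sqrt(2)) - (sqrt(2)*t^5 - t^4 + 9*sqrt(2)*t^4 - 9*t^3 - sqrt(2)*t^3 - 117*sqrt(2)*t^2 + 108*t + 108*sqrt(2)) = -sqrt(2)*t^5 + t^5 - 7*t^4 - 4*sqrt(2)*t^4 - 39*sqrt(2)*t^3 - 18*t^3 + 110*sqrt(2)*t^2 + 272*t^2 - 346*t + 336*sqrt(2)*t - 402*sqrt(2)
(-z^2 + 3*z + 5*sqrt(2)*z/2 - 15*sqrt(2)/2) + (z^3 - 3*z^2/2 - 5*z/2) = z^3 - 5*z^2/2 + z/2 + 5*sqrt(2)*z/2 - 15*sqrt(2)/2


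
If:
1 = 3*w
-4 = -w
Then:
No Solution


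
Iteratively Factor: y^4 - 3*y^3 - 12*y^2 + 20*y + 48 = (y + 2)*(y^3 - 5*y^2 - 2*y + 24) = (y - 4)*(y + 2)*(y^2 - y - 6) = (y - 4)*(y + 2)^2*(y - 3)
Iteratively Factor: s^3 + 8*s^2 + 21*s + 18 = (s + 3)*(s^2 + 5*s + 6) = (s + 2)*(s + 3)*(s + 3)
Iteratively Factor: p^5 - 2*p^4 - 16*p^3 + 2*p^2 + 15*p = (p + 3)*(p^4 - 5*p^3 - p^2 + 5*p) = (p - 1)*(p + 3)*(p^3 - 4*p^2 - 5*p) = (p - 1)*(p + 1)*(p + 3)*(p^2 - 5*p) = (p - 5)*(p - 1)*(p + 1)*(p + 3)*(p)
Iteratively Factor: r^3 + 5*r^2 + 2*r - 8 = (r + 4)*(r^2 + r - 2) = (r + 2)*(r + 4)*(r - 1)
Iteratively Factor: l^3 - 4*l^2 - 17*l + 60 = (l + 4)*(l^2 - 8*l + 15) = (l - 5)*(l + 4)*(l - 3)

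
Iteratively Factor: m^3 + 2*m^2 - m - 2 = (m + 1)*(m^2 + m - 2) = (m + 1)*(m + 2)*(m - 1)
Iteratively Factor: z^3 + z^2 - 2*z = (z + 2)*(z^2 - z) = (z - 1)*(z + 2)*(z)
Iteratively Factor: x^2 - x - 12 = (x - 4)*(x + 3)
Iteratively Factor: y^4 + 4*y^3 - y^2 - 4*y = (y + 1)*(y^3 + 3*y^2 - 4*y) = (y - 1)*(y + 1)*(y^2 + 4*y) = y*(y - 1)*(y + 1)*(y + 4)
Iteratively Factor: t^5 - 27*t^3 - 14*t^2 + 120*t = (t - 2)*(t^4 + 2*t^3 - 23*t^2 - 60*t) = (t - 2)*(t + 3)*(t^3 - t^2 - 20*t) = t*(t - 2)*(t + 3)*(t^2 - t - 20) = t*(t - 5)*(t - 2)*(t + 3)*(t + 4)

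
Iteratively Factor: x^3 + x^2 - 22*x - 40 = (x + 2)*(x^2 - x - 20) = (x - 5)*(x + 2)*(x + 4)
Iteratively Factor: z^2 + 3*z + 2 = (z + 1)*(z + 2)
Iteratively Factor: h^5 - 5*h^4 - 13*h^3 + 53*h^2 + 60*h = (h + 3)*(h^4 - 8*h^3 + 11*h^2 + 20*h) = (h - 5)*(h + 3)*(h^3 - 3*h^2 - 4*h) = (h - 5)*(h + 1)*(h + 3)*(h^2 - 4*h) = (h - 5)*(h - 4)*(h + 1)*(h + 3)*(h)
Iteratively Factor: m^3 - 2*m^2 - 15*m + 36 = (m + 4)*(m^2 - 6*m + 9) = (m - 3)*(m + 4)*(m - 3)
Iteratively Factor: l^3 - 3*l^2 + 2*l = (l)*(l^2 - 3*l + 2) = l*(l - 1)*(l - 2)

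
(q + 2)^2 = q^2 + 4*q + 4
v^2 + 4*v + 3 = (v + 1)*(v + 3)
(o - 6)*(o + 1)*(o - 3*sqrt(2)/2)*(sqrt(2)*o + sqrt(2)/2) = sqrt(2)*o^4 - 9*sqrt(2)*o^3/2 - 3*o^3 - 17*sqrt(2)*o^2/2 + 27*o^2/2 - 3*sqrt(2)*o + 51*o/2 + 9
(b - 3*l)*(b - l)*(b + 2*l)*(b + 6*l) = b^4 + 4*b^3*l - 17*b^2*l^2 - 24*b*l^3 + 36*l^4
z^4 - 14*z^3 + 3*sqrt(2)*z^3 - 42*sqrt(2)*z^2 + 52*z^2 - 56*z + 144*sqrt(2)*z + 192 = (z - 8)*(z - 6)*(z + sqrt(2))*(z + 2*sqrt(2))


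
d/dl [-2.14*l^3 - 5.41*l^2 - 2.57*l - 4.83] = -6.42*l^2 - 10.82*l - 2.57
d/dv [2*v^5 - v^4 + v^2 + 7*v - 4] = 10*v^4 - 4*v^3 + 2*v + 7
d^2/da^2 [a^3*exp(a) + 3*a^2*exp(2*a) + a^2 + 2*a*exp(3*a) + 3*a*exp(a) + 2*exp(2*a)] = a^3*exp(a) + 12*a^2*exp(2*a) + 6*a^2*exp(a) + 18*a*exp(3*a) + 24*a*exp(2*a) + 9*a*exp(a) + 12*exp(3*a) + 14*exp(2*a) + 6*exp(a) + 2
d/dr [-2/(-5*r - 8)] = -10/(5*r + 8)^2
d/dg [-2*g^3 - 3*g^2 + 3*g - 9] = -6*g^2 - 6*g + 3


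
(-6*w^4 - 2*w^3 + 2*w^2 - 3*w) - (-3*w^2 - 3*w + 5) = -6*w^4 - 2*w^3 + 5*w^2 - 5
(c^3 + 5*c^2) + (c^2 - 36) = c^3 + 6*c^2 - 36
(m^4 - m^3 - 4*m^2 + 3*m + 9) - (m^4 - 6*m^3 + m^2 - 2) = 5*m^3 - 5*m^2 + 3*m + 11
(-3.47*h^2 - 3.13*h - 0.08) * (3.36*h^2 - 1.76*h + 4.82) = -11.6592*h^4 - 4.4096*h^3 - 11.4854*h^2 - 14.9458*h - 0.3856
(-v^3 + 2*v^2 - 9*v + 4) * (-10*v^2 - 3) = 10*v^5 - 20*v^4 + 93*v^3 - 46*v^2 + 27*v - 12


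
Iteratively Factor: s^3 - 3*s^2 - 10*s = (s)*(s^2 - 3*s - 10) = s*(s + 2)*(s - 5)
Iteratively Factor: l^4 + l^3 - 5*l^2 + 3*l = (l + 3)*(l^3 - 2*l^2 + l) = (l - 1)*(l + 3)*(l^2 - l) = l*(l - 1)*(l + 3)*(l - 1)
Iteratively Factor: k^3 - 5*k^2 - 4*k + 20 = (k - 2)*(k^2 - 3*k - 10) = (k - 2)*(k + 2)*(k - 5)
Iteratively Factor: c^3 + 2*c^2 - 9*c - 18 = (c + 2)*(c^2 - 9) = (c + 2)*(c + 3)*(c - 3)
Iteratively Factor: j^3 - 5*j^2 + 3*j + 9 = (j + 1)*(j^2 - 6*j + 9) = (j - 3)*(j + 1)*(j - 3)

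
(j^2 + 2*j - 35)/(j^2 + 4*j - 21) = (j - 5)/(j - 3)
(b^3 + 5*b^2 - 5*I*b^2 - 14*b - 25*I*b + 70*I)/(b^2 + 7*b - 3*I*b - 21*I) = (b^2 - b*(2 + 5*I) + 10*I)/(b - 3*I)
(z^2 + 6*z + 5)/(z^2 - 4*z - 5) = (z + 5)/(z - 5)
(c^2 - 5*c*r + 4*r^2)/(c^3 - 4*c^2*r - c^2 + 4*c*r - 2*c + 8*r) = (c - r)/(c^2 - c - 2)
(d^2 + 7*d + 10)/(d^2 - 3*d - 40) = (d + 2)/(d - 8)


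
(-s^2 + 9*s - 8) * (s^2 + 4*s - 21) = -s^4 + 5*s^3 + 49*s^2 - 221*s + 168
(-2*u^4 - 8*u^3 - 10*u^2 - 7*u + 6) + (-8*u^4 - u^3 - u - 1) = -10*u^4 - 9*u^3 - 10*u^2 - 8*u + 5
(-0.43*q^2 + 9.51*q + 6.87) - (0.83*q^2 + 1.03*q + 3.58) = -1.26*q^2 + 8.48*q + 3.29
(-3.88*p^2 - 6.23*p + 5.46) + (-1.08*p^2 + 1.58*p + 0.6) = -4.96*p^2 - 4.65*p + 6.06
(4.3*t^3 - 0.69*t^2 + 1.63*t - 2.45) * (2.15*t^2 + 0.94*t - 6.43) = 9.245*t^5 + 2.5585*t^4 - 24.7931*t^3 + 0.701399999999999*t^2 - 12.7839*t + 15.7535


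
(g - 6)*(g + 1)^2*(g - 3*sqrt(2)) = g^4 - 3*sqrt(2)*g^3 - 4*g^3 - 11*g^2 + 12*sqrt(2)*g^2 - 6*g + 33*sqrt(2)*g + 18*sqrt(2)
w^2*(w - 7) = w^3 - 7*w^2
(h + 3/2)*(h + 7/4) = h^2 + 13*h/4 + 21/8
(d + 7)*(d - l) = d^2 - d*l + 7*d - 7*l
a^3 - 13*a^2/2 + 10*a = a*(a - 4)*(a - 5/2)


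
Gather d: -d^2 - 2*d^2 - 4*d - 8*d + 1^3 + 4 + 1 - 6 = -3*d^2 - 12*d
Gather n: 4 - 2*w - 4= -2*w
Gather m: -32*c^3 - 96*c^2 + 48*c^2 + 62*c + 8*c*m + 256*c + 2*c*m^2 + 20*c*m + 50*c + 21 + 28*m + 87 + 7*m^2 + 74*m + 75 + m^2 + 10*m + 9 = -32*c^3 - 48*c^2 + 368*c + m^2*(2*c + 8) + m*(28*c + 112) + 192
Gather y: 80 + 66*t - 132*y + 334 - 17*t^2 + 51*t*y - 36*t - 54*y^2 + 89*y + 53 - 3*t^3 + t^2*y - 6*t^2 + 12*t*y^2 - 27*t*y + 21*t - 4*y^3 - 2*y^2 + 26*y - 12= -3*t^3 - 23*t^2 + 51*t - 4*y^3 + y^2*(12*t - 56) + y*(t^2 + 24*t - 17) + 455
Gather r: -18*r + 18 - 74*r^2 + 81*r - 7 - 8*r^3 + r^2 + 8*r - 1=-8*r^3 - 73*r^2 + 71*r + 10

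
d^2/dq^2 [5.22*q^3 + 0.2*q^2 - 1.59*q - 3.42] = 31.32*q + 0.4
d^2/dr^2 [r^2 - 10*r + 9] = 2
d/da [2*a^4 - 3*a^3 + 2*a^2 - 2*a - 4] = 8*a^3 - 9*a^2 + 4*a - 2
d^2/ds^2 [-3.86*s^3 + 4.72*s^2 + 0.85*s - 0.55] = 9.44 - 23.16*s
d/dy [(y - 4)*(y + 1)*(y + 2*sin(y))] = (y - 4)*(y + 1)*(2*cos(y) + 1) + (y - 4)*(y + 2*sin(y)) + (y + 1)*(y + 2*sin(y))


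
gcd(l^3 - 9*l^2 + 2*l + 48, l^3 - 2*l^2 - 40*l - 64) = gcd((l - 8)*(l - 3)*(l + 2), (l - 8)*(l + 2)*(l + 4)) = l^2 - 6*l - 16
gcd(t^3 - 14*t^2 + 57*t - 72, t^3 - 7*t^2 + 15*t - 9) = t^2 - 6*t + 9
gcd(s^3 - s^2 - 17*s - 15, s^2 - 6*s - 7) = s + 1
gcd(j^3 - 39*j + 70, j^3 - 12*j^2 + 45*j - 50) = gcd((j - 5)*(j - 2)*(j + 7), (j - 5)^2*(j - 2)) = j^2 - 7*j + 10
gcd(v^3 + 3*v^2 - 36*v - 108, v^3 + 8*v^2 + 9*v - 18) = v^2 + 9*v + 18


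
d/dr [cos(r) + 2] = -sin(r)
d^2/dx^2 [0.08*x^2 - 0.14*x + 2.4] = 0.160000000000000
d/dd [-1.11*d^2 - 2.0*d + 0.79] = -2.22*d - 2.0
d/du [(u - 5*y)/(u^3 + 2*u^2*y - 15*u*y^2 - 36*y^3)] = (-2*u^2 + 19*u*y - 37*y^2)/(u^5 + u^4*y - 29*u^3*y^2 - 45*u^2*y^3 + 216*u*y^4 + 432*y^5)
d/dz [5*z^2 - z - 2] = 10*z - 1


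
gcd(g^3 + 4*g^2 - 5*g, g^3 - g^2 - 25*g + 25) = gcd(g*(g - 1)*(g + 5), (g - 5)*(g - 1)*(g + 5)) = g^2 + 4*g - 5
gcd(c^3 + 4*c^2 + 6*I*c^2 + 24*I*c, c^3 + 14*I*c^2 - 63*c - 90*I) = c + 6*I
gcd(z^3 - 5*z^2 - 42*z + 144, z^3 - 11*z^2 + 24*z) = z^2 - 11*z + 24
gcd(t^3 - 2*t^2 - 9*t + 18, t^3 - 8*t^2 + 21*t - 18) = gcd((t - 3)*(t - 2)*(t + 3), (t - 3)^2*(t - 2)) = t^2 - 5*t + 6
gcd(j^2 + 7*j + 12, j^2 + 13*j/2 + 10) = j + 4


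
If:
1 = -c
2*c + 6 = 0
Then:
No Solution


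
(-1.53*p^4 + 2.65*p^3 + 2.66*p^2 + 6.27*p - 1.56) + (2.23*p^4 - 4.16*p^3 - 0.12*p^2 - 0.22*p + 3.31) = 0.7*p^4 - 1.51*p^3 + 2.54*p^2 + 6.05*p + 1.75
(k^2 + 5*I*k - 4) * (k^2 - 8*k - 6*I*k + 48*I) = k^4 - 8*k^3 - I*k^3 + 26*k^2 + 8*I*k^2 - 208*k + 24*I*k - 192*I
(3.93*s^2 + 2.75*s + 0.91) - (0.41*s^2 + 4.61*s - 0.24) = 3.52*s^2 - 1.86*s + 1.15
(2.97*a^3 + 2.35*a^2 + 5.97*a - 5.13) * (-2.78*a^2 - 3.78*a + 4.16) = -8.2566*a^5 - 17.7596*a^4 - 13.1244*a^3 + 1.4708*a^2 + 44.2266*a - 21.3408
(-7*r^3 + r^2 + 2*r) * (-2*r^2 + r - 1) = 14*r^5 - 9*r^4 + 4*r^3 + r^2 - 2*r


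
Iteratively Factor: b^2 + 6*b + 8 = (b + 2)*(b + 4)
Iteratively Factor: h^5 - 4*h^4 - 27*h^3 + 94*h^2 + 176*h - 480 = (h + 3)*(h^4 - 7*h^3 - 6*h^2 + 112*h - 160) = (h + 3)*(h + 4)*(h^3 - 11*h^2 + 38*h - 40) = (h - 4)*(h + 3)*(h + 4)*(h^2 - 7*h + 10) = (h - 5)*(h - 4)*(h + 3)*(h + 4)*(h - 2)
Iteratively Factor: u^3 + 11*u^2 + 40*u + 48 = (u + 4)*(u^2 + 7*u + 12) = (u + 3)*(u + 4)*(u + 4)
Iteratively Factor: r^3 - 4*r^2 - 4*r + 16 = (r + 2)*(r^2 - 6*r + 8) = (r - 2)*(r + 2)*(r - 4)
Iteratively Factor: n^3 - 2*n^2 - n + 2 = (n + 1)*(n^2 - 3*n + 2) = (n - 2)*(n + 1)*(n - 1)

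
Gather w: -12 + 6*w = 6*w - 12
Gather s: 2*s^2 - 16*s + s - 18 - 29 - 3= 2*s^2 - 15*s - 50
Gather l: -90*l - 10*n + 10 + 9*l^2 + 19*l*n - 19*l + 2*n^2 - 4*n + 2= 9*l^2 + l*(19*n - 109) + 2*n^2 - 14*n + 12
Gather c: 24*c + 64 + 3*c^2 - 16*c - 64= 3*c^2 + 8*c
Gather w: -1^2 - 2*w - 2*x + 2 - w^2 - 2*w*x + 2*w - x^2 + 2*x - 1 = -w^2 - 2*w*x - x^2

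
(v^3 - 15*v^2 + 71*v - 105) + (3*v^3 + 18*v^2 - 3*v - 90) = 4*v^3 + 3*v^2 + 68*v - 195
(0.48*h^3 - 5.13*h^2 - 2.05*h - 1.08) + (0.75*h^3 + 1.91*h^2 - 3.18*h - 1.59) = 1.23*h^3 - 3.22*h^2 - 5.23*h - 2.67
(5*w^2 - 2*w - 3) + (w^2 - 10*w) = 6*w^2 - 12*w - 3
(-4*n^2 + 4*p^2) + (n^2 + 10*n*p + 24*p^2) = -3*n^2 + 10*n*p + 28*p^2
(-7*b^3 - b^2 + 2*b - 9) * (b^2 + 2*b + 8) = -7*b^5 - 15*b^4 - 56*b^3 - 13*b^2 - 2*b - 72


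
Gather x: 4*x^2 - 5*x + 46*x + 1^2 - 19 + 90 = 4*x^2 + 41*x + 72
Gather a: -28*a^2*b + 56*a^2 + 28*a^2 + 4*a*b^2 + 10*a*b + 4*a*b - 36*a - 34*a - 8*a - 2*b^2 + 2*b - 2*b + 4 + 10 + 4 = a^2*(84 - 28*b) + a*(4*b^2 + 14*b - 78) - 2*b^2 + 18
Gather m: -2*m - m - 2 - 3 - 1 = -3*m - 6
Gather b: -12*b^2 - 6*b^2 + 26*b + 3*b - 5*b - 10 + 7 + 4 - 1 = -18*b^2 + 24*b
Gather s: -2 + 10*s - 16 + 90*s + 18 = 100*s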